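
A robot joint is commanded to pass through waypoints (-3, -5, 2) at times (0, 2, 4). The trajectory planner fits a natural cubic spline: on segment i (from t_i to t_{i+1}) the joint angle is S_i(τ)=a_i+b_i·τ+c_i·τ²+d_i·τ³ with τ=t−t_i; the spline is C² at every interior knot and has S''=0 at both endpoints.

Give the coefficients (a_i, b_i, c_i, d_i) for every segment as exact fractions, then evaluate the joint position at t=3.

  seg 0: a=-3 b=-17/8 c=0 d=9/32
  seg 1: a=-5 b=5/4 c=27/16 d=-9/32
S(3) = -75/32

Δ: Δ0=-1, Δ1=7/2
row 1: diag=8, rhs=27; c'=1/4, d'=27/8
back: M1=27/8
M: M0=0, M1=27/8, M2=0
seg 0: a=-3, c=M0/2=0, d=(M1−M0)/(6·2)=9/32, b=Δ0−h0·(2M0+M1)/6=-17/8
seg 1: a=-5, c=M1/2=27/16, d=(M2−M1)/(6·2)=-9/32, b=Δ1−h1·(2M1+M2)/6=5/4
t_q=3 → seg 1, τ=1; S=-5+5/4·τ+27/16·τ²+-9/32·τ³=-75/32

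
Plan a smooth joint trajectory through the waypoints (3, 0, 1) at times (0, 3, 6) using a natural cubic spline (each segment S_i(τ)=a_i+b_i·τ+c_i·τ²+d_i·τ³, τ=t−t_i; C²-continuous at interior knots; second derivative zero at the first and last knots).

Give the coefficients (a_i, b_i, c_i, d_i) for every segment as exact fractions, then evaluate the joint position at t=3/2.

Δ: Δ0=-1, Δ1=1/3
row 1: diag=12, rhs=8; c'=1/4, d'=2/3
back: M1=2/3
M: M0=0, M1=2/3, M2=0
seg 0: a=3, c=M0/2=0, d=(M1−M0)/(6·3)=1/27, b=Δ0−h0·(2M0+M1)/6=-4/3
seg 1: a=0, c=M1/2=1/3, d=(M2−M1)/(6·3)=-1/27, b=Δ1−h1·(2M1+M2)/6=-1/3
t_q=3/2 → seg 0, τ=3/2; S=3+-4/3·τ+0·τ²+1/27·τ³=9/8

  seg 0: a=3 b=-4/3 c=0 d=1/27
  seg 1: a=0 b=-1/3 c=1/3 d=-1/27
S(3/2) = 9/8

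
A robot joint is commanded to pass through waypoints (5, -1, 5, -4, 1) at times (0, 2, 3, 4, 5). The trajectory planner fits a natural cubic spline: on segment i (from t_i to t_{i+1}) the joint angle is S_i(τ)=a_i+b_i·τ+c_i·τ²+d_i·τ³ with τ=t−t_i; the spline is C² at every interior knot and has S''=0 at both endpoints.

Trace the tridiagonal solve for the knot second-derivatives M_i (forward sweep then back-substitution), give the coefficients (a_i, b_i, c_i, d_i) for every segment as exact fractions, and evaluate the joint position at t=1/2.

Δ: Δ0=-3, Δ1=6, Δ2=-9, Δ3=5
row 1: diag=6, rhs=54; c'=1/6, d'=9
row 2: denom=4−1·1/6=23/6; d'=(-90−1·9)/(23/6)=-594/23
row 3: denom=4−1·6/23=86/23; d'=(84−1·-594/23)/(86/23)=1263/43
back: M3=1263/43
back: M2=-594/23−6/23·1263/43=-1440/43
back: M1=9−1/6·-1440/43=627/43
M: M0=0, M1=627/43, M2=-1440/43, M3=1263/43, M4=0
seg 0: a=5, c=M0/2=0, d=(M1−M0)/(6·2)=209/172, b=Δ0−h0·(2M0+M1)/6=-338/43
seg 1: a=-1, c=M1/2=627/86, d=(M2−M1)/(6·1)=-689/86, b=Δ1−h1·(2M1+M2)/6=289/43
seg 2: a=5, c=M2/2=-720/43, d=(M3−M2)/(6·1)=901/86, b=Δ2−h2·(2M2+M3)/6=-235/86
seg 3: a=-4, c=M3/2=1263/86, d=(M4−M3)/(6·1)=-421/86, b=Δ3−h3·(2M3+M4)/6=-206/43
t_q=1/2 → seg 0, τ=1/2; S=5+-338/43·τ+0·τ²+209/172·τ³=1681/1376

  seg 0: a=5 b=-338/43 c=0 d=209/172
  seg 1: a=-1 b=289/43 c=627/86 d=-689/86
  seg 2: a=5 b=-235/86 c=-720/43 d=901/86
  seg 3: a=-4 b=-206/43 c=1263/86 d=-421/86
S(1/2) = 1681/1376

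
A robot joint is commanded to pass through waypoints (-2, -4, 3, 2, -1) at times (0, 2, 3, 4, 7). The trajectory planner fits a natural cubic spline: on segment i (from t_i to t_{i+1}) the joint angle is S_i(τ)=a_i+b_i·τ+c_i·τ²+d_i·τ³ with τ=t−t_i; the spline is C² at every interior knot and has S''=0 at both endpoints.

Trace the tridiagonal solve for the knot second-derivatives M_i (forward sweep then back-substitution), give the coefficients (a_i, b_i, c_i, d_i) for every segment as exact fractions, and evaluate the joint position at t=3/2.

Δ: Δ0=-1, Δ1=7, Δ2=-1, Δ3=-1
row 1: diag=6, rhs=48; c'=1/6, d'=8
row 2: denom=4−1·1/6=23/6; d'=(-48−1·8)/(23/6)=-336/23
row 3: denom=8−1·6/23=178/23; d'=(0−1·-336/23)/(178/23)=168/89
back: M3=168/89
back: M2=-336/23−6/23·168/89=-1344/89
back: M1=8−1/6·-1344/89=936/89
M: M0=0, M1=936/89, M2=-1344/89, M3=168/89, M4=0
seg 0: a=-2, c=M0/2=0, d=(M1−M0)/(6·2)=78/89, b=Δ0−h0·(2M0+M1)/6=-401/89
seg 1: a=-4, c=M1/2=468/89, d=(M2−M1)/(6·1)=-380/89, b=Δ1−h1·(2M1+M2)/6=535/89
seg 2: a=3, c=M2/2=-672/89, d=(M3−M2)/(6·1)=252/89, b=Δ2−h2·(2M2+M3)/6=331/89
seg 3: a=2, c=M3/2=84/89, d=(M4−M3)/(6·3)=-28/267, b=Δ3−h3·(2M3+M4)/6=-257/89
t_q=3/2 → seg 0, τ=3/2; S=-2+-401/89·τ+0·τ²+78/89·τ³=-2065/356

  seg 0: a=-2 b=-401/89 c=0 d=78/89
  seg 1: a=-4 b=535/89 c=468/89 d=-380/89
  seg 2: a=3 b=331/89 c=-672/89 d=252/89
  seg 3: a=2 b=-257/89 c=84/89 d=-28/267
S(3/2) = -2065/356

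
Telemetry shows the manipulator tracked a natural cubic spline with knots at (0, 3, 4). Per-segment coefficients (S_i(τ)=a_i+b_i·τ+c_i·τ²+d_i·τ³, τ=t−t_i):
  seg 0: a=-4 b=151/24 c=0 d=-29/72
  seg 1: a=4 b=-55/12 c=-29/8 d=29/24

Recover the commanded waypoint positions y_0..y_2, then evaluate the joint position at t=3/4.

y_0 = S_0(0) = a_0 = -4
y_1 = S_1(0) = a_1 = 4
y_2 = S_1(1) = -3
t_q=3/4 is in segment 0 (τ=3/4); S_0(τ)=281/512

y_0=-4 y_1=4 y_2=-3
S(3/4) = 281/512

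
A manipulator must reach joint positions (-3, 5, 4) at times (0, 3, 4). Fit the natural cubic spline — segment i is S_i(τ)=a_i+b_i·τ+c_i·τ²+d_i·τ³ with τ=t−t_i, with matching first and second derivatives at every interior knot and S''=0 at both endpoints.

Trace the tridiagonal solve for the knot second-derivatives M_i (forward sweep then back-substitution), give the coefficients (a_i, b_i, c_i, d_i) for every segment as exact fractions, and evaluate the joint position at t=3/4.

Δ: Δ0=8/3, Δ1=-1
row 1: diag=8, rhs=-22; c'=1/8, d'=-11/4
back: M1=-11/4
M: M0=0, M1=-11/4, M2=0
seg 0: a=-3, c=M0/2=0, d=(M1−M0)/(6·3)=-11/72, b=Δ0−h0·(2M0+M1)/6=97/24
seg 1: a=5, c=M1/2=-11/8, d=(M2−M1)/(6·1)=11/24, b=Δ1−h1·(2M1+M2)/6=-1/12
t_q=3/4 → seg 0, τ=3/4; S=-3+97/24·τ+0·τ²+-11/72·τ³=-17/512

  seg 0: a=-3 b=97/24 c=0 d=-11/72
  seg 1: a=5 b=-1/12 c=-11/8 d=11/24
S(3/4) = -17/512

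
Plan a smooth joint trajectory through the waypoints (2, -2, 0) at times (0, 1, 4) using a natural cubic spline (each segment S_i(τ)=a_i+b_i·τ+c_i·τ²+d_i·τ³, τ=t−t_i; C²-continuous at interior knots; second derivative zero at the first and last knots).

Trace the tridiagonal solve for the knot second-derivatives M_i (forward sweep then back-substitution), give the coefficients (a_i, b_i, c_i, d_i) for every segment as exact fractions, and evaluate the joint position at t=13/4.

Δ: Δ0=-4, Δ1=2/3
row 1: diag=8, rhs=28; c'=3/8, d'=7/2
back: M1=7/2
M: M0=0, M1=7/2, M2=0
seg 0: a=2, c=M0/2=0, d=(M1−M0)/(6·1)=7/12, b=Δ0−h0·(2M0+M1)/6=-55/12
seg 1: a=-2, c=M1/2=7/4, d=(M2−M1)/(6·3)=-7/36, b=Δ1−h1·(2M1+M2)/6=-17/6
t_q=13/4 → seg 1, τ=9/4; S=-2+-17/6·τ+7/4·τ²+-7/36·τ³=-443/256

  seg 0: a=2 b=-55/12 c=0 d=7/12
  seg 1: a=-2 b=-17/6 c=7/4 d=-7/36
S(13/4) = -443/256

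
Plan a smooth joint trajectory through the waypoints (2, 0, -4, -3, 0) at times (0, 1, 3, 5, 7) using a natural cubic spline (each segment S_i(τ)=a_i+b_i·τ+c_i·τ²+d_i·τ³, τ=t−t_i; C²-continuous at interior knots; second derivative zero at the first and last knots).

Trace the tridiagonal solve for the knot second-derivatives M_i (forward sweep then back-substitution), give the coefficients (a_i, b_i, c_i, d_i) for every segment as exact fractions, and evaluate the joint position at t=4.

  seg 0: a=2 b=-155/82 c=0 d=-9/82
  seg 1: a=0 b=-91/41 c=-27/82 d=9/41
  seg 2: a=-4 b=-37/41 c=81/82 d=-47/328
  seg 3: a=-3 b=109/82 c=21/164 d=-7/328
S(4) = -1331/328

Δ: Δ0=-2, Δ1=-2, Δ2=1/2, Δ3=3/2
row 1: diag=6, rhs=0; c'=1/3, d'=0
row 2: denom=8−2·1/3=22/3; d'=(15−2·0)/(22/3)=45/22
row 3: denom=8−2·3/11=82/11; d'=(6−2·45/22)/(82/11)=21/82
back: M3=21/82
back: M2=45/22−3/11·21/82=81/41
back: M1=0−1/3·81/41=-27/41
M: M0=0, M1=-27/41, M2=81/41, M3=21/82, M4=0
seg 0: a=2, c=M0/2=0, d=(M1−M0)/(6·1)=-9/82, b=Δ0−h0·(2M0+M1)/6=-155/82
seg 1: a=0, c=M1/2=-27/82, d=(M2−M1)/(6·2)=9/41, b=Δ1−h1·(2M1+M2)/6=-91/41
seg 2: a=-4, c=M2/2=81/82, d=(M3−M2)/(6·2)=-47/328, b=Δ2−h2·(2M2+M3)/6=-37/41
seg 3: a=-3, c=M3/2=21/164, d=(M4−M3)/(6·2)=-7/328, b=Δ3−h3·(2M3+M4)/6=109/82
t_q=4 → seg 2, τ=1; S=-4+-37/41·τ+81/82·τ²+-47/328·τ³=-1331/328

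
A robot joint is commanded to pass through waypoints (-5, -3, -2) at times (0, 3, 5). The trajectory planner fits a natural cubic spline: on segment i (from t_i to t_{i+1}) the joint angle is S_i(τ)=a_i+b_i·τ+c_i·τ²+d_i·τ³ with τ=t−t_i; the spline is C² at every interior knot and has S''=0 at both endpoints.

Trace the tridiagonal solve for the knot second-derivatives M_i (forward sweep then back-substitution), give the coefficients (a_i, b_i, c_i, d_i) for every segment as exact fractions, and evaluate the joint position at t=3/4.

  seg 0: a=-5 b=43/60 c=0 d=-1/180
  seg 1: a=-3 b=17/30 c=-1/20 d=1/120
S(3/4) = -1143/256

Δ: Δ0=2/3, Δ1=1/2
row 1: diag=10, rhs=-1; c'=1/5, d'=-1/10
back: M1=-1/10
M: M0=0, M1=-1/10, M2=0
seg 0: a=-5, c=M0/2=0, d=(M1−M0)/(6·3)=-1/180, b=Δ0−h0·(2M0+M1)/6=43/60
seg 1: a=-3, c=M1/2=-1/20, d=(M2−M1)/(6·2)=1/120, b=Δ1−h1·(2M1+M2)/6=17/30
t_q=3/4 → seg 0, τ=3/4; S=-5+43/60·τ+0·τ²+-1/180·τ³=-1143/256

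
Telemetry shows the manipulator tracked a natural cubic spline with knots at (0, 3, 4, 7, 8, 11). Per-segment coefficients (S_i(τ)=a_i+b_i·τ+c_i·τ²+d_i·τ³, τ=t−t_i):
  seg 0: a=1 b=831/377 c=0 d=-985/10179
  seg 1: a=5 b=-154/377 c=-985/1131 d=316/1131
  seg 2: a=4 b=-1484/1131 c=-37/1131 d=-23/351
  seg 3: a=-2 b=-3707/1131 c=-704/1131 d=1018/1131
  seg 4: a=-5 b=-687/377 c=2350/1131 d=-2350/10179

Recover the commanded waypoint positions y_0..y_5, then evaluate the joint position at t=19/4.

y_0=1 y_1=5 y_2=4 y_3=-2 y_4=-5 y_5=2
S(19/4) = 71657/24128

y_0 = S_0(0) = a_0 = 1
y_1 = S_1(0) = a_1 = 5
y_2 = S_2(0) = a_2 = 4
y_3 = S_3(0) = a_3 = -2
y_4 = S_4(0) = a_4 = -5
y_5 = S_4(3) = 2
t_q=19/4 is in segment 2 (τ=3/4); S_2(τ)=71657/24128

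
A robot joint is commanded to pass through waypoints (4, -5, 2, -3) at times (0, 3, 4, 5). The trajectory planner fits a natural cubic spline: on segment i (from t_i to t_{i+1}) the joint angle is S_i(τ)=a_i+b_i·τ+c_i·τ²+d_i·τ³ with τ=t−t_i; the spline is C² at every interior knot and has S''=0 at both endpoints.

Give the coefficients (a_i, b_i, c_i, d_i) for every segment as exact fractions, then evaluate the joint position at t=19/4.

  seg 0: a=4 b=-249/31 c=0 d=52/93
  seg 1: a=-5 b=219/31 c=156/31 d=-158/31
  seg 2: a=2 b=57/31 c=-318/31 d=106/31
S(19/4) = -941/992

Δ: Δ0=-3, Δ1=7, Δ2=-5
row 1: diag=8, rhs=60; c'=1/8, d'=15/2
row 2: denom=4−1·1/8=31/8; d'=(-72−1·15/2)/(31/8)=-636/31
back: M2=-636/31
back: M1=15/2−1/8·-636/31=312/31
M: M0=0, M1=312/31, M2=-636/31, M3=0
seg 0: a=4, c=M0/2=0, d=(M1−M0)/(6·3)=52/93, b=Δ0−h0·(2M0+M1)/6=-249/31
seg 1: a=-5, c=M1/2=156/31, d=(M2−M1)/(6·1)=-158/31, b=Δ1−h1·(2M1+M2)/6=219/31
seg 2: a=2, c=M2/2=-318/31, d=(M3−M2)/(6·1)=106/31, b=Δ2−h2·(2M2+M3)/6=57/31
t_q=19/4 → seg 2, τ=3/4; S=2+57/31·τ+-318/31·τ²+106/31·τ³=-941/992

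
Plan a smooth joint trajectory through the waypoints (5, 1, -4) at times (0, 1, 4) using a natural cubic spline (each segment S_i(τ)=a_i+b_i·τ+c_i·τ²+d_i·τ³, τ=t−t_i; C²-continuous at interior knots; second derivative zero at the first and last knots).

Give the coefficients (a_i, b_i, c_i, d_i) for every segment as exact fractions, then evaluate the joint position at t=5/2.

  seg 0: a=5 b=-103/24 c=0 d=7/24
  seg 1: a=1 b=-41/12 c=7/8 d=-7/72
S(5/2) = -159/64

Δ: Δ0=-4, Δ1=-5/3
row 1: diag=8, rhs=14; c'=3/8, d'=7/4
back: M1=7/4
M: M0=0, M1=7/4, M2=0
seg 0: a=5, c=M0/2=0, d=(M1−M0)/(6·1)=7/24, b=Δ0−h0·(2M0+M1)/6=-103/24
seg 1: a=1, c=M1/2=7/8, d=(M2−M1)/(6·3)=-7/72, b=Δ1−h1·(2M1+M2)/6=-41/12
t_q=5/2 → seg 1, τ=3/2; S=1+-41/12·τ+7/8·τ²+-7/72·τ³=-159/64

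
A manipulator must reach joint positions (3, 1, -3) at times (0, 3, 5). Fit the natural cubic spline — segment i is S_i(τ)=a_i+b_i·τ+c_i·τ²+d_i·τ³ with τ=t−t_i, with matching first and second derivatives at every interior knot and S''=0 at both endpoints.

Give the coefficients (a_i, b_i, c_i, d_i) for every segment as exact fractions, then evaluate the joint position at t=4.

Δ: Δ0=-2/3, Δ1=-2
row 1: diag=10, rhs=-8; c'=1/5, d'=-4/5
back: M1=-4/5
M: M0=0, M1=-4/5, M2=0
seg 0: a=3, c=M0/2=0, d=(M1−M0)/(6·3)=-2/45, b=Δ0−h0·(2M0+M1)/6=-4/15
seg 1: a=1, c=M1/2=-2/5, d=(M2−M1)/(6·2)=1/15, b=Δ1−h1·(2M1+M2)/6=-22/15
t_q=4 → seg 1, τ=1; S=1+-22/15·τ+-2/5·τ²+1/15·τ³=-4/5

  seg 0: a=3 b=-4/15 c=0 d=-2/45
  seg 1: a=1 b=-22/15 c=-2/5 d=1/15
S(4) = -4/5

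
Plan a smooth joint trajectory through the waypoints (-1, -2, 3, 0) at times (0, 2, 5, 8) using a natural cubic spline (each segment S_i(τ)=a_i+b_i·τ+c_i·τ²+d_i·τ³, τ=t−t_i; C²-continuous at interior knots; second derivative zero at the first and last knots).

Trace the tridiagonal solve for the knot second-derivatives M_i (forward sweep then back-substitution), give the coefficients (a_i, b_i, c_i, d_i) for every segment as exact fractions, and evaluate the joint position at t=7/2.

  seg 0: a=-1 b=-247/222 c=0 d=17/111
  seg 1: a=-2 b=161/222 c=34/37 d=-403/1998
  seg 2: a=3 b=88/111 c=-199/222 d=199/1998
S(7/2) = 281/592

Δ: Δ0=-1/2, Δ1=5/3, Δ2=-1
row 1: diag=10, rhs=13; c'=3/10, d'=13/10
row 2: denom=12−3·3/10=111/10; d'=(-16−3·13/10)/(111/10)=-199/111
back: M2=-199/111
back: M1=13/10−3/10·-199/111=68/37
M: M0=0, M1=68/37, M2=-199/111, M3=0
seg 0: a=-1, c=M0/2=0, d=(M1−M0)/(6·2)=17/111, b=Δ0−h0·(2M0+M1)/6=-247/222
seg 1: a=-2, c=M1/2=34/37, d=(M2−M1)/(6·3)=-403/1998, b=Δ1−h1·(2M1+M2)/6=161/222
seg 2: a=3, c=M2/2=-199/222, d=(M3−M2)/(6·3)=199/1998, b=Δ2−h2·(2M2+M3)/6=88/111
t_q=7/2 → seg 1, τ=3/2; S=-2+161/222·τ+34/37·τ²+-403/1998·τ³=281/592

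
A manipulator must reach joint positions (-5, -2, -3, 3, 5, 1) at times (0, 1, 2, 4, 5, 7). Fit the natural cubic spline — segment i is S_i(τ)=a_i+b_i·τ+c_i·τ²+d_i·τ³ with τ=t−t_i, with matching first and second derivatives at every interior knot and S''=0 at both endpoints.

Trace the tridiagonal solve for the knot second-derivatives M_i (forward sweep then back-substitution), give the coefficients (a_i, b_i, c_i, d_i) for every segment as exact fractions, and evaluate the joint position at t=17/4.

Δ: Δ0=3, Δ1=-1, Δ2=3, Δ3=2, Δ4=-2
row 1: diag=4, rhs=-24; c'=1/4, d'=-6
row 2: denom=6−1·1/4=23/4; d'=(24−1·-6)/(23/4)=120/23
row 3: denom=6−2·8/23=122/23; d'=(-6−2·120/23)/(122/23)=-189/61
row 4: denom=6−1·23/122=709/122; d'=(-24−1·-189/61)/(709/122)=-2550/709
back: M4=-2550/709
back: M3=-189/61−23/122·-2550/709=-1716/709
back: M2=120/23−8/23·-1716/709=4296/709
back: M1=-6−1/4·4296/709=-5328/709
M: M0=0, M1=-5328/709, M2=4296/709, M3=-1716/709, M4=-2550/709, M5=0
seg 0: a=-5, c=M0/2=0, d=(M1−M0)/(6·1)=-888/709, b=Δ0−h0·(2M0+M1)/6=3015/709
seg 1: a=-2, c=M1/2=-2664/709, d=(M2−M1)/(6·1)=1604/709, b=Δ1−h1·(2M1+M2)/6=351/709
seg 2: a=-3, c=M2/2=2148/709, d=(M3−M2)/(6·2)=-501/709, b=Δ2−h2·(2M2+M3)/6=-165/709
seg 3: a=3, c=M3/2=-858/709, d=(M4−M3)/(6·1)=-139/709, b=Δ3−h3·(2M3+M4)/6=2415/709
seg 4: a=5, c=M4/2=-1275/709, d=(M5−M4)/(6·2)=425/1418, b=Δ4−h4·(2M4+M5)/6=282/709
t_q=17/4 → seg 3, τ=1/4; S=3+2415/709·τ+-858/709·τ²+-139/709·τ³=171197/45376

  seg 0: a=-5 b=3015/709 c=0 d=-888/709
  seg 1: a=-2 b=351/709 c=-2664/709 d=1604/709
  seg 2: a=-3 b=-165/709 c=2148/709 d=-501/709
  seg 3: a=3 b=2415/709 c=-858/709 d=-139/709
  seg 4: a=5 b=282/709 c=-1275/709 d=425/1418
S(17/4) = 171197/45376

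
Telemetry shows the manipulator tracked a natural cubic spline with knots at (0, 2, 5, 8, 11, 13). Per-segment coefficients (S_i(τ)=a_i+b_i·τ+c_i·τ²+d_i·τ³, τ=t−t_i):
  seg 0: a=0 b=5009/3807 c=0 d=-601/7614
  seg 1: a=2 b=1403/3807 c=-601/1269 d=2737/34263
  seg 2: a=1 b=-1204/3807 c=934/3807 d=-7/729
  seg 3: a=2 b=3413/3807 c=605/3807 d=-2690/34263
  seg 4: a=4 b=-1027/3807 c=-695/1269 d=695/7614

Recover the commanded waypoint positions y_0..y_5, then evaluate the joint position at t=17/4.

y_0=0 y_1=2 y_2=1 y_3=2 y_4=4 y_5=2
S(17/4) = 36317/27072

y_0 = S_0(0) = a_0 = 0
y_1 = S_1(0) = a_1 = 2
y_2 = S_2(0) = a_2 = 1
y_3 = S_3(0) = a_3 = 2
y_4 = S_4(0) = a_4 = 4
y_5 = S_4(2) = 2
t_q=17/4 is in segment 1 (τ=9/4); S_1(τ)=36317/27072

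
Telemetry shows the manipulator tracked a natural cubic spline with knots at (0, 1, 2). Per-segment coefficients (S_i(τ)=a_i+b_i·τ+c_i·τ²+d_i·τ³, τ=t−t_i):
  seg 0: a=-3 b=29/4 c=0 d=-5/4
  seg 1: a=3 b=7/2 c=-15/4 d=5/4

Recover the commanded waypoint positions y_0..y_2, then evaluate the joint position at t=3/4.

y_0=-3 y_1=3 y_2=4
S(3/4) = 489/256

y_0 = S_0(0) = a_0 = -3
y_1 = S_1(0) = a_1 = 3
y_2 = S_1(1) = 4
t_q=3/4 is in segment 0 (τ=3/4); S_0(τ)=489/256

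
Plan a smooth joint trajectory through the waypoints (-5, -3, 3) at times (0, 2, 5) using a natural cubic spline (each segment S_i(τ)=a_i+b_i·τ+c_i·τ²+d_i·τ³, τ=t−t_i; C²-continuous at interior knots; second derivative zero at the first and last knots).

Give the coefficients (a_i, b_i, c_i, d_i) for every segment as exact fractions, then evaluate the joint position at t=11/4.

  seg 0: a=-5 b=4/5 c=0 d=1/20
  seg 1: a=-3 b=7/5 c=3/10 d=-1/30
S(11/4) = -1149/640

Δ: Δ0=1, Δ1=2
row 1: diag=10, rhs=6; c'=3/10, d'=3/5
back: M1=3/5
M: M0=0, M1=3/5, M2=0
seg 0: a=-5, c=M0/2=0, d=(M1−M0)/(6·2)=1/20, b=Δ0−h0·(2M0+M1)/6=4/5
seg 1: a=-3, c=M1/2=3/10, d=(M2−M1)/(6·3)=-1/30, b=Δ1−h1·(2M1+M2)/6=7/5
t_q=11/4 → seg 1, τ=3/4; S=-3+7/5·τ+3/10·τ²+-1/30·τ³=-1149/640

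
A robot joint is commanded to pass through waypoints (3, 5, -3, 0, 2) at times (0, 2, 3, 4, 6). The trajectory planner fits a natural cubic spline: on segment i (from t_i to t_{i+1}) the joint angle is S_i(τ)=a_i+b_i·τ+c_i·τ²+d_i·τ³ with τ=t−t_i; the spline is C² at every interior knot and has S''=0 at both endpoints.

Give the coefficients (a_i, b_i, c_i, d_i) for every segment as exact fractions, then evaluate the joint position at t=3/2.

Δ: Δ0=1, Δ1=-8, Δ2=3, Δ3=1
row 1: diag=6, rhs=-54; c'=1/6, d'=-9
row 2: denom=4−1·1/6=23/6; d'=(66−1·-9)/(23/6)=450/23
row 3: denom=6−1·6/23=132/23; d'=(-12−1·450/23)/(132/23)=-11/2
back: M3=-11/2
back: M2=450/23−6/23·-11/2=21
back: M1=-9−1/6·21=-25/2
M: M0=0, M1=-25/2, M2=21, M3=-11/2, M4=0
seg 0: a=3, c=M0/2=0, d=(M1−M0)/(6·2)=-25/24, b=Δ0−h0·(2M0+M1)/6=31/6
seg 1: a=5, c=M1/2=-25/4, d=(M2−M1)/(6·1)=67/12, b=Δ1−h1·(2M1+M2)/6=-22/3
seg 2: a=-3, c=M2/2=21/2, d=(M3−M2)/(6·1)=-53/12, b=Δ2−h2·(2M2+M3)/6=-37/12
seg 3: a=0, c=M3/2=-11/4, d=(M4−M3)/(6·2)=11/24, b=Δ3−h3·(2M3+M4)/6=14/3
t_q=3/2 → seg 0, τ=3/2; S=3+31/6·τ+0·τ²+-25/24·τ³=463/64

  seg 0: a=3 b=31/6 c=0 d=-25/24
  seg 1: a=5 b=-22/3 c=-25/4 d=67/12
  seg 2: a=-3 b=-37/12 c=21/2 d=-53/12
  seg 3: a=0 b=14/3 c=-11/4 d=11/24
S(3/2) = 463/64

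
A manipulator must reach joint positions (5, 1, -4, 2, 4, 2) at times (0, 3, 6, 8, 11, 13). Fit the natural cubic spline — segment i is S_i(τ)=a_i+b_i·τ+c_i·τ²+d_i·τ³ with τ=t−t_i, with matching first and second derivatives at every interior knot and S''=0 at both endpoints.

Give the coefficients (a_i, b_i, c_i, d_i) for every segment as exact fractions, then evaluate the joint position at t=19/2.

Δ: Δ0=-4/3, Δ1=-5/3, Δ2=3, Δ3=2/3, Δ4=-1
row 1: diag=12, rhs=-2; c'=1/4, d'=-1/6
row 2: denom=10−3·1/4=37/4; d'=(28−3·-1/6)/(37/4)=114/37
row 3: denom=10−2·8/37=354/37; d'=(-14−2·114/37)/(354/37)=-373/177
row 4: denom=10−3·37/118=1069/118; d'=(-10−3·-373/177)/(1069/118)=-434/1069
back: M4=-434/1069
back: M3=-373/177−37/118·-434/1069=-6350/3207
back: M2=114/37−8/37·-6350/3207=11254/3207
back: M1=-1/6−1/4·11254/3207=-1116/1069
M: M0=0, M1=-1116/1069, M2=11254/3207, M3=-6350/3207, M4=-434/1069, M5=0
seg 0: a=5, c=M0/2=0, d=(M1−M0)/(6·3)=-62/1069, b=Δ0−h0·(2M0+M1)/6=-2602/3207
seg 1: a=1, c=M1/2=-558/1069, d=(M2−M1)/(6·3)=7301/28863, b=Δ1−h1·(2M1+M2)/6=-7624/3207
seg 2: a=-4, c=M2/2=5627/3207, d=(M3−M2)/(6·2)=-489/1069, b=Δ2−h2·(2M2+M3)/6=4235/3207
seg 3: a=2, c=M3/2=-3175/3207, d=(M4−M3)/(6·3)=2524/28863, b=Δ3−h3·(2M3+M4)/6=9139/3207
seg 4: a=4, c=M4/2=-217/1069, d=(M5−M4)/(6·2)=217/6414, b=Δ4−h4·(2M4+M5)/6=-2339/3207
t_q=19/2 → seg 3, τ=3/2; S=2+9139/3207·τ+-3175/3207·τ²+2524/28863·τ³=18567/4276

  seg 0: a=5 b=-2602/3207 c=0 d=-62/1069
  seg 1: a=1 b=-7624/3207 c=-558/1069 d=7301/28863
  seg 2: a=-4 b=4235/3207 c=5627/3207 d=-489/1069
  seg 3: a=2 b=9139/3207 c=-3175/3207 d=2524/28863
  seg 4: a=4 b=-2339/3207 c=-217/1069 d=217/6414
S(19/2) = 18567/4276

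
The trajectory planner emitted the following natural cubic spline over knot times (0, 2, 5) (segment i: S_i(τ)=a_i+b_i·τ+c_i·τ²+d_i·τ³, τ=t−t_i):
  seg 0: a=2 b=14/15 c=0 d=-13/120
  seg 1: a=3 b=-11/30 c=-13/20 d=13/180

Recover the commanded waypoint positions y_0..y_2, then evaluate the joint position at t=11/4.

y_0 = S_0(0) = a_0 = 2
y_1 = S_1(0) = a_1 = 3
y_2 = S_1(3) = -2
t_q=11/4 is in segment 1 (τ=3/4); S_1(τ)=3059/1280

y_0=2 y_1=3 y_2=-2
S(11/4) = 3059/1280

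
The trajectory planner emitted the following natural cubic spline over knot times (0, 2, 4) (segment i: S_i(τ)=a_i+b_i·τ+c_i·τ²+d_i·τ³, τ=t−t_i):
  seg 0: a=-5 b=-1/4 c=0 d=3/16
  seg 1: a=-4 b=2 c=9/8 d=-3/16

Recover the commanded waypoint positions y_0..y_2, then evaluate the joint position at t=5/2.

y_0 = S_0(0) = a_0 = -5
y_1 = S_1(0) = a_1 = -4
y_2 = S_1(2) = 3
t_q=5/2 is in segment 1 (τ=1/2); S_1(τ)=-351/128

y_0=-5 y_1=-4 y_2=3
S(5/2) = -351/128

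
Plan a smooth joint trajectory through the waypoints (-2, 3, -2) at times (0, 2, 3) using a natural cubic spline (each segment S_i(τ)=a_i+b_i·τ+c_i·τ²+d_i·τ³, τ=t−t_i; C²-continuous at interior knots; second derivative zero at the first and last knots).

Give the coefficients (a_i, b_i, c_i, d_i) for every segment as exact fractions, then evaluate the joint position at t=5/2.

  seg 0: a=-2 b=5 c=0 d=-5/8
  seg 1: a=3 b=-5/2 c=-15/4 d=5/4
S(5/2) = 31/32

Δ: Δ0=5/2, Δ1=-5
row 1: diag=6, rhs=-45; c'=1/6, d'=-15/2
back: M1=-15/2
M: M0=0, M1=-15/2, M2=0
seg 0: a=-2, c=M0/2=0, d=(M1−M0)/(6·2)=-5/8, b=Δ0−h0·(2M0+M1)/6=5
seg 1: a=3, c=M1/2=-15/4, d=(M2−M1)/(6·1)=5/4, b=Δ1−h1·(2M1+M2)/6=-5/2
t_q=5/2 → seg 1, τ=1/2; S=3+-5/2·τ+-15/4·τ²+5/4·τ³=31/32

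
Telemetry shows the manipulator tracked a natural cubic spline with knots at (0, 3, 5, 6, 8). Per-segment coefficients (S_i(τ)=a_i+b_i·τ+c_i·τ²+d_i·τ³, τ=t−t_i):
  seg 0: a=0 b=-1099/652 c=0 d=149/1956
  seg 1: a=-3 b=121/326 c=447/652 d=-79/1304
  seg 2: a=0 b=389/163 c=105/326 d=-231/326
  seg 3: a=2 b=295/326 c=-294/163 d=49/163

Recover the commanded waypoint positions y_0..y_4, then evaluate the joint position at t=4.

y_0=0 y_1=-3 y_2=0 y_3=2 y_4=-1
S(4) = -2613/1304

y_0 = S_0(0) = a_0 = 0
y_1 = S_1(0) = a_1 = -3
y_2 = S_2(0) = a_2 = 0
y_3 = S_3(0) = a_3 = 2
y_4 = S_3(2) = -1
t_q=4 is in segment 1 (τ=1); S_1(τ)=-2613/1304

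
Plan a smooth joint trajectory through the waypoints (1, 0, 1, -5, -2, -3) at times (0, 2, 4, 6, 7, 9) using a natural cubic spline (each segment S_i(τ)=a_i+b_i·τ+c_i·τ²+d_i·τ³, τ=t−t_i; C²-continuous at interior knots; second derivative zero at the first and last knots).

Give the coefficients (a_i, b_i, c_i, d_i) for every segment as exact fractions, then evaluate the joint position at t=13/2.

Δ: Δ0=-1/2, Δ1=1/2, Δ2=-3, Δ3=3, Δ4=-1/2
row 1: diag=8, rhs=6; c'=1/4, d'=3/4
row 2: denom=8−2·1/4=15/2; d'=(-21−2·3/4)/(15/2)=-3
row 3: denom=6−2·4/15=82/15; d'=(36−2·-3)/(82/15)=315/41
row 4: denom=6−1·15/82=477/82; d'=(-21−1·315/41)/(477/82)=-784/159
back: M4=-784/159
back: M3=315/41−15/82·-784/159=455/53
back: M2=-3−4/15·455/53=-841/159
back: M1=3/4−1/4·-841/159=659/318
M: M0=0, M1=659/318, M2=-841/159, M3=455/53, M4=-784/159, M5=0
seg 0: a=1, c=M0/2=0, d=(M1−M0)/(6·2)=659/3816, b=Δ0−h0·(2M0+M1)/6=-568/477
seg 1: a=0, c=M1/2=659/636, d=(M2−M1)/(6·2)=-2341/3816, b=Δ1−h1·(2M1+M2)/6=841/954
seg 2: a=1, c=M2/2=-841/318, d=(M3−M2)/(6·2)=1103/954, b=Δ2−h2·(2M2+M3)/6=-1114/477
seg 3: a=-5, c=M3/2=455/106, d=(M4−M3)/(6·1)=-2149/954, b=Δ3−h3·(2M3+M4)/6=458/477
seg 4: a=-2, c=M4/2=-392/159, d=(M5−M4)/(6·2)=196/477, b=Δ4−h4·(2M4+M5)/6=2659/954
t_q=13/2 → seg 3, τ=1/2; S=-5+458/477·τ+455/106·τ²+-2149/954·τ³=-9485/2544

  seg 0: a=1 b=-568/477 c=0 d=659/3816
  seg 1: a=0 b=841/954 c=659/636 d=-2341/3816
  seg 2: a=1 b=-1114/477 c=-841/318 d=1103/954
  seg 3: a=-5 b=458/477 c=455/106 d=-2149/954
  seg 4: a=-2 b=2659/954 c=-392/159 d=196/477
S(13/2) = -9485/2544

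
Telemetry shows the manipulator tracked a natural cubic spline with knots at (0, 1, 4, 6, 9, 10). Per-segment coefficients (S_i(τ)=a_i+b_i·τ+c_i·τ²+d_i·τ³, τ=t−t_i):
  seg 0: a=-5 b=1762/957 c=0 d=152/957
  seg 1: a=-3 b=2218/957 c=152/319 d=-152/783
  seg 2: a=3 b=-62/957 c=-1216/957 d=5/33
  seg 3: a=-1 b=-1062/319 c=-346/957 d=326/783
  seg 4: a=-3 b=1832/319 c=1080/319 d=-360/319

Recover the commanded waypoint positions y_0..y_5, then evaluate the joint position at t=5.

y_0=-5 y_1=-3 y_2=3 y_3=-1 y_4=-3 y_5=5
S(5) = 158/87

y_0 = S_0(0) = a_0 = -5
y_1 = S_1(0) = a_1 = -3
y_2 = S_2(0) = a_2 = 3
y_3 = S_3(0) = a_3 = -1
y_4 = S_4(0) = a_4 = -3
y_5 = S_4(1) = 5
t_q=5 is in segment 2 (τ=1); S_2(τ)=158/87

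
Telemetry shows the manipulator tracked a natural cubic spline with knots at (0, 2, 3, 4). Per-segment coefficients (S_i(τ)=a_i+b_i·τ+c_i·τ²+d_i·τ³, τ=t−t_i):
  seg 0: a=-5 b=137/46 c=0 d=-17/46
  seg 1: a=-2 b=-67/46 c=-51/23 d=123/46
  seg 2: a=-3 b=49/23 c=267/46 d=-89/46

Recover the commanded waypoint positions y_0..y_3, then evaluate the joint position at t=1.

y_0 = S_0(0) = a_0 = -5
y_1 = S_1(0) = a_1 = -2
y_2 = S_2(0) = a_2 = -3
y_3 = S_2(1) = 3
t_q=1 is in segment 0 (τ=1); S_0(τ)=-55/23

y_0=-5 y_1=-2 y_2=-3 y_3=3
S(1) = -55/23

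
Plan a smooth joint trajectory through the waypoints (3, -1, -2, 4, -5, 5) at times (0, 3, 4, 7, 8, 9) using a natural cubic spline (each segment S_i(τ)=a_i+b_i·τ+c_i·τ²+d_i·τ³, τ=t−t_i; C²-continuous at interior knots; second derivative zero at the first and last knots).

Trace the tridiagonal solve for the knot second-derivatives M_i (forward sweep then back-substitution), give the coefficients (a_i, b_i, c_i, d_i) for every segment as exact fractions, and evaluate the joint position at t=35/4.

  seg 0: a=3 b=-1586/1665 c=0 d=-634/14985
  seg 1: a=-1 b=-3488/1665 c=-634/1665 d=273/185
  seg 2: a=-2 b=523/333 c=6737/1665 d=-19496/14985
  seg 3: a=4 b=-15451/1665 c=-4253/555 d=2645/333
  seg 4: a=-5 b=-1294/1665 c=8972/555 d=-8972/1665
S(35/4) = 2197/1776

Δ: Δ0=-4/3, Δ1=-1, Δ2=2, Δ3=-9, Δ4=10
row 1: diag=8, rhs=2; c'=1/8, d'=1/4
row 2: denom=8−1·1/8=63/8; d'=(18−1·1/4)/(63/8)=142/63
row 3: denom=8−3·8/21=48/7; d'=(-66−3·142/63)/(48/7)=-191/18
row 4: denom=4−1·7/48=185/48; d'=(114−1·-191/18)/(185/48)=17944/555
back: M4=17944/555
back: M3=-191/18−7/48·17944/555=-8506/555
back: M2=142/63−8/21·-8506/555=13474/1665
back: M1=1/4−1/8·13474/1665=-1268/1665
M: M0=0, M1=-1268/1665, M2=13474/1665, M3=-8506/555, M4=17944/555, M5=0
seg 0: a=3, c=M0/2=0, d=(M1−M0)/(6·3)=-634/14985, b=Δ0−h0·(2M0+M1)/6=-1586/1665
seg 1: a=-1, c=M1/2=-634/1665, d=(M2−M1)/(6·1)=273/185, b=Δ1−h1·(2M1+M2)/6=-3488/1665
seg 2: a=-2, c=M2/2=6737/1665, d=(M3−M2)/(6·3)=-19496/14985, b=Δ2−h2·(2M2+M3)/6=523/333
seg 3: a=4, c=M3/2=-4253/555, d=(M4−M3)/(6·1)=2645/333, b=Δ3−h3·(2M3+M4)/6=-15451/1665
seg 4: a=-5, c=M4/2=8972/555, d=(M5−M4)/(6·1)=-8972/1665, b=Δ4−h4·(2M4+M5)/6=-1294/1665
t_q=35/4 → seg 4, τ=3/4; S=-5+-1294/1665·τ+8972/555·τ²+-8972/1665·τ³=2197/1776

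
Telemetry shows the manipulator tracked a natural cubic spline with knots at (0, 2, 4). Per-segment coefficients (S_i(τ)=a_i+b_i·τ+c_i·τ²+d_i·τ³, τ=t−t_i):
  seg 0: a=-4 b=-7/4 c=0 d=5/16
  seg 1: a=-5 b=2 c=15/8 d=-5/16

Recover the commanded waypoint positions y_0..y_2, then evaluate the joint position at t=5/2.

y_0=-4 y_1=-5 y_2=4
S(5/2) = -457/128

y_0 = S_0(0) = a_0 = -4
y_1 = S_1(0) = a_1 = -5
y_2 = S_1(2) = 4
t_q=5/2 is in segment 1 (τ=1/2); S_1(τ)=-457/128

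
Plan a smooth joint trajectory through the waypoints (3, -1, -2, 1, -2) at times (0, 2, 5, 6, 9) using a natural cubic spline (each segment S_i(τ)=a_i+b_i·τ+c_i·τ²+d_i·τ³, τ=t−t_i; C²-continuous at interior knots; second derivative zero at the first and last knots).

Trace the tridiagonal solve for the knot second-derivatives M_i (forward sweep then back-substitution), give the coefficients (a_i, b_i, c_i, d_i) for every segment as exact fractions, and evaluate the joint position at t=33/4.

Δ: Δ0=-2, Δ1=-1/3, Δ2=3, Δ3=-1
row 1: diag=10, rhs=10; c'=3/10, d'=1
row 2: denom=8−3·3/10=71/10; d'=(20−3·1)/(71/10)=170/71
row 3: denom=8−1·10/71=558/71; d'=(-24−1·170/71)/(558/71)=-937/279
back: M3=-937/279
back: M2=170/71−10/71·-937/279=800/279
back: M1=1−3/10·800/279=13/93
M: M0=0, M1=13/93, M2=800/279, M3=-937/279, M4=0
seg 0: a=3, c=M0/2=0, d=(M1−M0)/(6·2)=13/1116, b=Δ0−h0·(2M0+M1)/6=-571/279
seg 1: a=-1, c=M1/2=13/186, d=(M2−M1)/(6·3)=761/5022, b=Δ1−h1·(2M1+M2)/6=-532/279
seg 2: a=-2, c=M2/2=400/279, d=(M3−M2)/(6·1)=-193/186, b=Δ2−h2·(2M2+M3)/6=1453/558
seg 3: a=1, c=M3/2=-937/558, d=(M4−M3)/(6·3)=937/5022, b=Δ3−h3·(2M3+M4)/6=658/279
t_q=33/4 → seg 3, τ=9/4; S=1+658/279·τ+-937/558·τ²+937/5022·τ³=-275/3968

  seg 0: a=3 b=-571/279 c=0 d=13/1116
  seg 1: a=-1 b=-532/279 c=13/186 d=761/5022
  seg 2: a=-2 b=1453/558 c=400/279 d=-193/186
  seg 3: a=1 b=658/279 c=-937/558 d=937/5022
S(33/4) = -275/3968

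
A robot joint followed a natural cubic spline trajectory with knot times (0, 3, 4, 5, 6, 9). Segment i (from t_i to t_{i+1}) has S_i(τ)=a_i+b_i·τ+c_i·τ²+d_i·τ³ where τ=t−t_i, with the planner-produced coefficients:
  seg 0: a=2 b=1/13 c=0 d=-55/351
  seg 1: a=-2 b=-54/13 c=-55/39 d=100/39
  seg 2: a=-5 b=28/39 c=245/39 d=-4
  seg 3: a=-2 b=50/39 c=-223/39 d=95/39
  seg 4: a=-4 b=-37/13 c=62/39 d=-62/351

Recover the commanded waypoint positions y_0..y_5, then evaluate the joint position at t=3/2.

y_0=2 y_1=-2 y_2=-5 y_3=-2 y_4=-4 y_5=-3
S(3/2) = 165/104

y_0 = S_0(0) = a_0 = 2
y_1 = S_1(0) = a_1 = -2
y_2 = S_2(0) = a_2 = -5
y_3 = S_3(0) = a_3 = -2
y_4 = S_4(0) = a_4 = -4
y_5 = S_4(3) = -3
t_q=3/2 is in segment 0 (τ=3/2); S_0(τ)=165/104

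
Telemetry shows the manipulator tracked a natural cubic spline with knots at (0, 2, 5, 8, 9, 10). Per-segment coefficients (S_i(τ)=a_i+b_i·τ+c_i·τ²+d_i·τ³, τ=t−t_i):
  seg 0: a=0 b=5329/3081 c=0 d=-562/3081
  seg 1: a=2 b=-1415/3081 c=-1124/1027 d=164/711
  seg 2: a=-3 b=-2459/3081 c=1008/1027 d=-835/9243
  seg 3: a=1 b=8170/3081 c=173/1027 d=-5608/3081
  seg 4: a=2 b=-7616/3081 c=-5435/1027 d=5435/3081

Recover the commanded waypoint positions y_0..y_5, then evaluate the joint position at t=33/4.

y_0=0 y_1=2 y_2=-3 y_3=1 y_4=2 y_5=-4
S(33/4) = 27031/16432

y_0 = S_0(0) = a_0 = 0
y_1 = S_1(0) = a_1 = 2
y_2 = S_2(0) = a_2 = -3
y_3 = S_3(0) = a_3 = 1
y_4 = S_4(0) = a_4 = 2
y_5 = S_4(1) = -4
t_q=33/4 is in segment 3 (τ=1/4); S_3(τ)=27031/16432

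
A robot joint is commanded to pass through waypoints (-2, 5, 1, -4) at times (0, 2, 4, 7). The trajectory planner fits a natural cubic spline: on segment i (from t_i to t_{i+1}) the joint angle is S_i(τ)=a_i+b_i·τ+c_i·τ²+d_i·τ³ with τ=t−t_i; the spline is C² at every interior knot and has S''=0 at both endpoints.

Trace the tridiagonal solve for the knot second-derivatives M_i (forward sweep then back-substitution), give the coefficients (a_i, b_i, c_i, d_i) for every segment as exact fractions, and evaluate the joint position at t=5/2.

  seg 0: a=-2 b=283/57 c=0 d=-167/456
  seg 1: a=5 b=65/114 c=-167/76 d=26/57
  seg 2: a=1 b=-313/114 c=41/76 d=-41/684
S(5/2) = 1457/304

Δ: Δ0=7/2, Δ1=-2, Δ2=-5/3
row 1: diag=8, rhs=-33; c'=1/4, d'=-33/8
row 2: denom=10−2·1/4=19/2; d'=(2−2·-33/8)/(19/2)=41/38
back: M2=41/38
back: M1=-33/8−1/4·41/38=-167/38
M: M0=0, M1=-167/38, M2=41/38, M3=0
seg 0: a=-2, c=M0/2=0, d=(M1−M0)/(6·2)=-167/456, b=Δ0−h0·(2M0+M1)/6=283/57
seg 1: a=5, c=M1/2=-167/76, d=(M2−M1)/(6·2)=26/57, b=Δ1−h1·(2M1+M2)/6=65/114
seg 2: a=1, c=M2/2=41/76, d=(M3−M2)/(6·3)=-41/684, b=Δ2−h2·(2M2+M3)/6=-313/114
t_q=5/2 → seg 1, τ=1/2; S=5+65/114·τ+-167/76·τ²+26/57·τ³=1457/304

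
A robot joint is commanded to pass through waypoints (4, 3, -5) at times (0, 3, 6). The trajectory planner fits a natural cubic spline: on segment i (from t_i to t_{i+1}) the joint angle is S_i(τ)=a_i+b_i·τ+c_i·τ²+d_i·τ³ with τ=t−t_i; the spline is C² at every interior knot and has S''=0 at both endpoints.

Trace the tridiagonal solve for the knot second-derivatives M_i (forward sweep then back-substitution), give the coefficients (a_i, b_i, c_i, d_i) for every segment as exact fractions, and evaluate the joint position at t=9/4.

Δ: Δ0=-1/3, Δ1=-8/3
row 1: diag=12, rhs=-14; c'=1/4, d'=-7/6
back: M1=-7/6
M: M0=0, M1=-7/6, M2=0
seg 0: a=4, c=M0/2=0, d=(M1−M0)/(6·3)=-7/108, b=Δ0−h0·(2M0+M1)/6=1/4
seg 1: a=3, c=M1/2=-7/12, d=(M2−M1)/(6·3)=7/108, b=Δ1−h1·(2M1+M2)/6=-3/2
t_q=9/4 → seg 0, τ=9/4; S=4+1/4·τ+0·τ²+-7/108·τ³=979/256

  seg 0: a=4 b=1/4 c=0 d=-7/108
  seg 1: a=3 b=-3/2 c=-7/12 d=7/108
S(9/4) = 979/256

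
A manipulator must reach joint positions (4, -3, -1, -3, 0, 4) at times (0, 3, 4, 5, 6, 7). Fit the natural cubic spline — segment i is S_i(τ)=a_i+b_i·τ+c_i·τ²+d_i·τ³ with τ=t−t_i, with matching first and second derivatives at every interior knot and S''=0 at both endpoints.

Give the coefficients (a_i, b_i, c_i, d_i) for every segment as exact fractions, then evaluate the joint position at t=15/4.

  seg 0: a=4 b=-5926/1299 c=0 d=965/3897
  seg 1: a=-3 b=2759/1299 c=965/433 d=-3056/1299
  seg 2: a=-1 b=-619/1299 c=-2091/433 d=4294/1299
  seg 3: a=-3 b=-283/1299 c=2203/433 d=-2429/1299
  seg 4: a=0 b=5648/1299 c=-226/433 d=226/1299
S(15/4) = -7939/6928

Δ: Δ0=-7/3, Δ1=2, Δ2=-2, Δ3=3, Δ4=4
row 1: diag=8, rhs=26; c'=1/8, d'=13/4
row 2: denom=4−1·1/8=31/8; d'=(-24−1·13/4)/(31/8)=-218/31
row 3: denom=4−1·8/31=116/31; d'=(30−1·-218/31)/(116/31)=287/29
row 4: denom=4−1·31/116=433/116; d'=(6−1·287/29)/(433/116)=-452/433
back: M4=-452/433
back: M3=287/29−31/116·-452/433=4406/433
back: M2=-218/31−8/31·4406/433=-4182/433
back: M1=13/4−1/8·-4182/433=1930/433
M: M0=0, M1=1930/433, M2=-4182/433, M3=4406/433, M4=-452/433, M5=0
seg 0: a=4, c=M0/2=0, d=(M1−M0)/(6·3)=965/3897, b=Δ0−h0·(2M0+M1)/6=-5926/1299
seg 1: a=-3, c=M1/2=965/433, d=(M2−M1)/(6·1)=-3056/1299, b=Δ1−h1·(2M1+M2)/6=2759/1299
seg 2: a=-1, c=M2/2=-2091/433, d=(M3−M2)/(6·1)=4294/1299, b=Δ2−h2·(2M2+M3)/6=-619/1299
seg 3: a=-3, c=M3/2=2203/433, d=(M4−M3)/(6·1)=-2429/1299, b=Δ3−h3·(2M3+M4)/6=-283/1299
seg 4: a=0, c=M4/2=-226/433, d=(M5−M4)/(6·1)=226/1299, b=Δ4−h4·(2M4+M5)/6=5648/1299
t_q=15/4 → seg 1, τ=3/4; S=-3+2759/1299·τ+965/433·τ²+-3056/1299·τ³=-7939/6928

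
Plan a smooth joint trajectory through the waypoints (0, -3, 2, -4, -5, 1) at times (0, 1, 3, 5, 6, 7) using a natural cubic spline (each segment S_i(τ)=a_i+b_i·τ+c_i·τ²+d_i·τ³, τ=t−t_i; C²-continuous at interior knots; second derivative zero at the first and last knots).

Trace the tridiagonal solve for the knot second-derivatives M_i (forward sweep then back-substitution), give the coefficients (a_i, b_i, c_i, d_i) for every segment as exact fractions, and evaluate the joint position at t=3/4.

Δ: Δ0=-3, Δ1=5/2, Δ2=-3, Δ3=-1, Δ4=6
row 1: diag=6, rhs=33; c'=1/3, d'=11/2
row 2: denom=8−2·1/3=22/3; d'=(-33−2·11/2)/(22/3)=-6
row 3: denom=6−2·3/11=60/11; d'=(12−2·-6)/(60/11)=22/5
row 4: denom=4−1·11/60=229/60; d'=(42−1·22/5)/(229/60)=2256/229
back: M4=2256/229
back: M3=22/5−11/60·2256/229=594/229
back: M2=-6−3/11·594/229=-1536/229
back: M1=11/2−1/3·-1536/229=3543/458
M: M0=0, M1=3543/458, M2=-1536/229, M3=594/229, M4=2256/229, M5=0
seg 0: a=0, c=M0/2=0, d=(M1−M0)/(6·1)=1181/916, b=Δ0−h0·(2M0+M1)/6=-3929/916
seg 1: a=-3, c=M1/2=3543/916, d=(M2−M1)/(6·2)=-2205/1832, b=Δ1−h1·(2M1+M2)/6=-193/458
seg 2: a=2, c=M2/2=-768/229, d=(M3−M2)/(6·2)=355/458, b=Δ2−h2·(2M2+M3)/6=139/229
seg 3: a=-4, c=M3/2=297/229, d=(M4−M3)/(6·1)=277/229, b=Δ3−h3·(2M3+M4)/6=-803/229
seg 4: a=-5, c=M4/2=1128/229, d=(M5−M4)/(6·1)=-376/229, b=Δ4−h4·(2M4+M5)/6=622/229
t_q=3/4 → seg 0, τ=3/4; S=0+-3929/916·τ+0·τ²+1181/916·τ³=-156705/58624

  seg 0: a=0 b=-3929/916 c=0 d=1181/916
  seg 1: a=-3 b=-193/458 c=3543/916 d=-2205/1832
  seg 2: a=2 b=139/229 c=-768/229 d=355/458
  seg 3: a=-4 b=-803/229 c=297/229 d=277/229
  seg 4: a=-5 b=622/229 c=1128/229 d=-376/229
S(3/4) = -156705/58624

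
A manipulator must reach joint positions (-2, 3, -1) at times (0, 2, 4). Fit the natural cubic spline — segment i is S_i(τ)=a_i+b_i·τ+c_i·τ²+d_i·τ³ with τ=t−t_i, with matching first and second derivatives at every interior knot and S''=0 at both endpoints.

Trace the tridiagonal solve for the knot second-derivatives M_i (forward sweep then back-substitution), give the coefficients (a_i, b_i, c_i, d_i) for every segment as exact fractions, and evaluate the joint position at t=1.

  seg 0: a=-2 b=29/8 c=0 d=-9/32
  seg 1: a=3 b=1/4 c=-27/16 d=9/32
S(1) = 43/32

Δ: Δ0=5/2, Δ1=-2
row 1: diag=8, rhs=-27; c'=1/4, d'=-27/8
back: M1=-27/8
M: M0=0, M1=-27/8, M2=0
seg 0: a=-2, c=M0/2=0, d=(M1−M0)/(6·2)=-9/32, b=Δ0−h0·(2M0+M1)/6=29/8
seg 1: a=3, c=M1/2=-27/16, d=(M2−M1)/(6·2)=9/32, b=Δ1−h1·(2M1+M2)/6=1/4
t_q=1 → seg 0, τ=1; S=-2+29/8·τ+0·τ²+-9/32·τ³=43/32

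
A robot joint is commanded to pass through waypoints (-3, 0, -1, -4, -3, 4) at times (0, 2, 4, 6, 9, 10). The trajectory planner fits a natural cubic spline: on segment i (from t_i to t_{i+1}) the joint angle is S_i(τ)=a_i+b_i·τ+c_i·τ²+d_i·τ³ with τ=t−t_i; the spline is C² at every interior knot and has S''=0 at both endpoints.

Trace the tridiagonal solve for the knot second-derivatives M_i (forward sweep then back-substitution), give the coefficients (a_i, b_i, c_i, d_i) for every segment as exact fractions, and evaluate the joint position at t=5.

  seg 0: a=-3 b=11863/6006 c=0 d=-1427/12012
  seg 1: a=0 b=3301/6006 c=-1427/2002 d=1129/12012
  seg 2: a=-1 b=-1007/858 c=-149/1001 d=-43/6006
  seg 3: a=-4 b=-857/462 c=-192/1001 d=503/1638
  seg 4: a=-3 b=15872/3003 c=5149/2002 d=-5149/6006
S(5) = -212/91

Δ: Δ0=3/2, Δ1=-1/2, Δ2=-3/2, Δ3=1/3, Δ4=7
row 1: diag=8, rhs=-12; c'=1/4, d'=-3/2
row 2: denom=8−2·1/4=15/2; d'=(-6−2·-3/2)/(15/2)=-2/5
row 3: denom=10−2·4/15=142/15; d'=(11−2·-2/5)/(142/15)=177/142
row 4: denom=8−3·45/142=1001/142; d'=(40−3·177/142)/(1001/142)=5149/1001
back: M4=5149/1001
back: M3=177/142−45/142·5149/1001=-384/1001
back: M2=-2/5−4/15·-384/1001=-298/1001
back: M1=-3/2−1/4·-298/1001=-1427/1001
M: M0=0, M1=-1427/1001, M2=-298/1001, M3=-384/1001, M4=5149/1001, M5=0
seg 0: a=-3, c=M0/2=0, d=(M1−M0)/(6·2)=-1427/12012, b=Δ0−h0·(2M0+M1)/6=11863/6006
seg 1: a=0, c=M1/2=-1427/2002, d=(M2−M1)/(6·2)=1129/12012, b=Δ1−h1·(2M1+M2)/6=3301/6006
seg 2: a=-1, c=M2/2=-149/1001, d=(M3−M2)/(6·2)=-43/6006, b=Δ2−h2·(2M2+M3)/6=-1007/858
seg 3: a=-4, c=M3/2=-192/1001, d=(M4−M3)/(6·3)=503/1638, b=Δ3−h3·(2M3+M4)/6=-857/462
seg 4: a=-3, c=M4/2=5149/2002, d=(M5−M4)/(6·1)=-5149/6006, b=Δ4−h4·(2M4+M5)/6=15872/3003
t_q=5 → seg 2, τ=1; S=-1+-1007/858·τ+-149/1001·τ²+-43/6006·τ³=-212/91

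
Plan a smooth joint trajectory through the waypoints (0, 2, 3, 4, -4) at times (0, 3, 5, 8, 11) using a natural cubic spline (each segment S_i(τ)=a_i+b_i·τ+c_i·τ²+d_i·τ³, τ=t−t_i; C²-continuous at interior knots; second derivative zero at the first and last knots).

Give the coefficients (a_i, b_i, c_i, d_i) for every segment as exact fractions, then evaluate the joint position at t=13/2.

  seg 0: a=0 b=179/236 c=0 d=-65/6372
  seg 1: a=2 b=57/118 c=-65/708 d=71/1416
  seg 2: a=3 b=127/177 c=37/177 d=-179/1593
  seg 3: a=4 b=-188/177 c=-142/177 d=142/1593
S(13/2) = 1967/472

Δ: Δ0=2/3, Δ1=1/2, Δ2=1/3, Δ3=-8/3
row 1: diag=10, rhs=-1; c'=1/5, d'=-1/10
row 2: denom=10−2·1/5=48/5; d'=(-1−2·-1/10)/(48/5)=-1/12
row 3: denom=12−3·5/16=177/16; d'=(-18−3·-1/12)/(177/16)=-284/177
back: M3=-284/177
back: M2=-1/12−5/16·-284/177=74/177
back: M1=-1/10−1/5·74/177=-65/354
M: M0=0, M1=-65/354, M2=74/177, M3=-284/177, M4=0
seg 0: a=0, c=M0/2=0, d=(M1−M0)/(6·3)=-65/6372, b=Δ0−h0·(2M0+M1)/6=179/236
seg 1: a=2, c=M1/2=-65/708, d=(M2−M1)/(6·2)=71/1416, b=Δ1−h1·(2M1+M2)/6=57/118
seg 2: a=3, c=M2/2=37/177, d=(M3−M2)/(6·3)=-179/1593, b=Δ2−h2·(2M2+M3)/6=127/177
seg 3: a=4, c=M3/2=-142/177, d=(M4−M3)/(6·3)=142/1593, b=Δ3−h3·(2M3+M4)/6=-188/177
t_q=13/2 → seg 2, τ=3/2; S=3+127/177·τ+37/177·τ²+-179/1593·τ³=1967/472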